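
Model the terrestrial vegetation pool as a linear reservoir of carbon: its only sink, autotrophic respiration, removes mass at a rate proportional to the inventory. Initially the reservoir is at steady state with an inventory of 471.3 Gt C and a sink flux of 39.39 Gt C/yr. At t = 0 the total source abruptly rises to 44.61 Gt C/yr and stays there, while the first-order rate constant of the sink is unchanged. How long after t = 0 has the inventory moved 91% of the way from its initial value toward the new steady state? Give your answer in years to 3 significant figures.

τ = M₀/F₀ = 471.3/39.39 = 11.96 yr.
The remaining gap fraction is e^(−t/τ); 91% covered ⇒ e^(−t/τ) = 0.0900.
t = −τ ln(0.0900) = 11.96 × 2.408 = 28.81 yr.

28.8 yr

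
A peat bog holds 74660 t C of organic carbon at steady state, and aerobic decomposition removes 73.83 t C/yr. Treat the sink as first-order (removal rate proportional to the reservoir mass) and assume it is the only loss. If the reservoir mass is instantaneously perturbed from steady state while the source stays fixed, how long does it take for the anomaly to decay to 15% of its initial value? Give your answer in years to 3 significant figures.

1920 yr

For a linear reservoir the anomaly decays as exp(−t/τ) with τ = M/F = 74660/73.83 = 1011 yr.
exp(−t/τ) = 0.15 ⇒ t = −τ ln(0.15) = 1011 × 1.897 = 1918 yr.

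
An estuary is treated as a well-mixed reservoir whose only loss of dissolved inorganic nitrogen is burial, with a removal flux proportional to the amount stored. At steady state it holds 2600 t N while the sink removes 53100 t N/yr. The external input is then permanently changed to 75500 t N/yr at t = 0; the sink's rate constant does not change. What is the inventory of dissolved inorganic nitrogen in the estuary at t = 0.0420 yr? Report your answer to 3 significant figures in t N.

Residence time τ = M₀/F₀ = 0.04896 yr. The eventual steady state is M_∞ = M₀·(F₁/F₀) = 2600 × 75500/53100 = 3696.8 t N.
The anomaly ΔM(t) = M(t) − M_∞ decays as ΔM₀·e^(−t/τ) with ΔM₀ = 2600 − 3696.8 = −1097 t N.
At t = 0.0420 yr, e^(−t/τ) = e^(−0.8578) = 0.4241, so ΔM = −465.2 t N and M = 3696.8 − 465.2 = 3231.6 t N.

3230 t N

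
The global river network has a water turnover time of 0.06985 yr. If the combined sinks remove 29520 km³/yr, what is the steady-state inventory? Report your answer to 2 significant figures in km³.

2100 km³

τ = M/F ⇒ M = τ × F = 0.06985 × 29520 = 2062 km³.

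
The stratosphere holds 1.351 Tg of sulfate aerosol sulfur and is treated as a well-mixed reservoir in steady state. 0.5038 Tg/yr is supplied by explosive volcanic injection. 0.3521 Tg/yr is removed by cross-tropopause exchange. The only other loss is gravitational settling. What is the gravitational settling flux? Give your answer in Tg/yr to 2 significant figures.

At steady state ΣF_in = ΣF_out.
ΣF_in = 0.50380 Tg/yr.
Gravitational settling flux = ΣF_in − (0.3521) = 0.50380 − 0.3521 = 0.1517 Tg/yr.

0.15 Tg/yr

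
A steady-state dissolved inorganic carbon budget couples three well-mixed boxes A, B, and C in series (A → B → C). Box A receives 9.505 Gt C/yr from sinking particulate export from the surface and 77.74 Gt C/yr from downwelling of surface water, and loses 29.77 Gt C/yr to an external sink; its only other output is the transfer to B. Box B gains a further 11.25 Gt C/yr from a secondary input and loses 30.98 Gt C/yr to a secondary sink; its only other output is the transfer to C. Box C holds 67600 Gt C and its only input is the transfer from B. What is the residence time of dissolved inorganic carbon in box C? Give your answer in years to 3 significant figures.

1790 yr

Box A: F(A→B) = (9.505 + 77.74) − 29.77 = 57.475 Gt C/yr.
Box B: F(B→C) = (57.475 + 11.25) − 30.98 = 37.745 Gt C/yr.
Box C throughput = its input = 37.745 Gt C/yr; τ = 67600 / 37.745 = 1791 yr.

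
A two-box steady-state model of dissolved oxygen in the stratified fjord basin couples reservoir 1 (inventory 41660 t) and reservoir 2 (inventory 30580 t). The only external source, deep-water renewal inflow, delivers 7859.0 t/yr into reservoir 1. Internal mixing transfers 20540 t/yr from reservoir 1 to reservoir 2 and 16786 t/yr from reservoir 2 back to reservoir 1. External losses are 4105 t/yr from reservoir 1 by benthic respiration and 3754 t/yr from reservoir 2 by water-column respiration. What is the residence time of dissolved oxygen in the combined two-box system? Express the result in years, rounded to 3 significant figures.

For the system as a whole, the A↔B exchange is internal and contributes nothing to the throughput; only the external sinks remove mass.
M_total = 41660 + 30580 = 72240 t.
ΣF_external_out = 4105 + 3754 = 7859.0 t/yr.
τ = M_total / ΣF_ext = 72240 / 7859.0 = 9.192 yr.

9.19 yr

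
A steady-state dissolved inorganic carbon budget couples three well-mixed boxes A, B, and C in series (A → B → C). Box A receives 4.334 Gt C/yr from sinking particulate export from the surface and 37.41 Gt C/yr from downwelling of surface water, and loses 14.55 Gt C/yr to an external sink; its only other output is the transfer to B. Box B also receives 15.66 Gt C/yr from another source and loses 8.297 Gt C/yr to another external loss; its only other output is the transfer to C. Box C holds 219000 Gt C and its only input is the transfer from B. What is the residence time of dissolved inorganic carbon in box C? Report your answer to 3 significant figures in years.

Box A: F(A→B) = (4.334 + 37.41) − 14.55 = 27.194 Gt C/yr.
Box B: F(B→C) = (27.194 + 15.66) − 8.297 = 34.557 Gt C/yr.
Box C throughput = its input = 34.557 Gt C/yr; τ = 219000 / 34.557 = 6337 yr.

6340 yr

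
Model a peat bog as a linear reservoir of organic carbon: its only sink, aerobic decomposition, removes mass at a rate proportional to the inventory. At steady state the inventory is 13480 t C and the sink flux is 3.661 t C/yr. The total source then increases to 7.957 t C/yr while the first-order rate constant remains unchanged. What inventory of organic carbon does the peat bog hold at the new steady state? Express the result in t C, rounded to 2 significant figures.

29000 t C

Rate constant k = F/M = 3.661 / 13480 = 0.0002716 yr⁻¹.
At the new steady state, source = k·M_new ⇒ M_new = 7.957 / 0.0002716 = 29300 t C.
(Equivalently M_new = M × F_new/F_old = 13480 × 7.957/3.661.)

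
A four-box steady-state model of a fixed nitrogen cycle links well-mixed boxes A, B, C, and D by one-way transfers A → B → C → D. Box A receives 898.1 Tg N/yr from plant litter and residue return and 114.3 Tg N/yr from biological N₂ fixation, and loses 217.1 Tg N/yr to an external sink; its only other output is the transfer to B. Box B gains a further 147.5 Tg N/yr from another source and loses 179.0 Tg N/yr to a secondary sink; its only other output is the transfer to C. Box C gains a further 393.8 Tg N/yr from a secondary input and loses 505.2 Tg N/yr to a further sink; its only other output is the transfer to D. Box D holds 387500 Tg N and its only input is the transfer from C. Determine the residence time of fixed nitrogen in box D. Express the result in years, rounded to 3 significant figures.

Box A: F(A→B) = (898.1 + 114.3) − 217.1 = 795.30 Tg N/yr.
Box B: F(B→C) = (795.30 + 147.5) − 179.0 = 763.80 Tg N/yr.
Box C: F(C→D) = (763.80 + 393.8) − 505.2 = 652.40 Tg N/yr.
Box D throughput = its input = 652.40 Tg N/yr; τ = 387500 / 652.40 = 594.0 yr.

594 yr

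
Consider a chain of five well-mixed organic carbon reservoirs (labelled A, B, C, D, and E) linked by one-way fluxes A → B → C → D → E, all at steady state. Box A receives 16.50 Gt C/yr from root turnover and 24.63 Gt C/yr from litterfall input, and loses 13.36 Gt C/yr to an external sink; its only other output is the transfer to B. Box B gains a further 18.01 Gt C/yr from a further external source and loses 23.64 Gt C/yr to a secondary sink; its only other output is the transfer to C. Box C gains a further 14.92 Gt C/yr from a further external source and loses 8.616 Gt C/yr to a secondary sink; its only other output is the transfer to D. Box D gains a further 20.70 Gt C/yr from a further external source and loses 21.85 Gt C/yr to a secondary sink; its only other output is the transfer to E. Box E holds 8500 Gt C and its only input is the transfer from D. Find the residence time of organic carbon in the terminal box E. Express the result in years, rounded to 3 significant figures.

311 yr

Box A: F(A→B) = (16.50 + 24.63) − 13.36 = 27.770 Gt C/yr.
Box B: F(B→C) = (27.770 + 18.01) − 23.64 = 22.140 Gt C/yr.
Box C: F(C→D) = (22.140 + 14.92) − 8.616 = 28.444 Gt C/yr.
Box D: F(D→E) = (28.444 + 20.70) − 21.85 = 27.294 Gt C/yr.
Box E throughput = its input = 27.294 Gt C/yr; τ = 8500 / 27.294 = 311.4 yr.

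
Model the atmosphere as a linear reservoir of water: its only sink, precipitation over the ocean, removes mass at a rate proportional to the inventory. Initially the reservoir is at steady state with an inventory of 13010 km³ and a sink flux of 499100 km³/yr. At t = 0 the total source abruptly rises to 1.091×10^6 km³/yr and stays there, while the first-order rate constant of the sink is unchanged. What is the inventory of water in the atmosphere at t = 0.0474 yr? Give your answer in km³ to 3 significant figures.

τ = M₀/F₀ = 13010/499100 = 0.02607 yr; rate constant k = 1/τ.
New steady state M_∞ = F₁/k = F₁·τ = 1.091×10^6 × 0.02607 = 28439 km³.
M(t) = M_∞ + (M₀ − M_∞)·e^(−t/τ); t/τ = 0.0474/0.02607 = 1.818, so e^(−t/τ) = 0.1623.
M(t) = 28439 − 15430 × 0.1623 = 25935 km³.

25900 km³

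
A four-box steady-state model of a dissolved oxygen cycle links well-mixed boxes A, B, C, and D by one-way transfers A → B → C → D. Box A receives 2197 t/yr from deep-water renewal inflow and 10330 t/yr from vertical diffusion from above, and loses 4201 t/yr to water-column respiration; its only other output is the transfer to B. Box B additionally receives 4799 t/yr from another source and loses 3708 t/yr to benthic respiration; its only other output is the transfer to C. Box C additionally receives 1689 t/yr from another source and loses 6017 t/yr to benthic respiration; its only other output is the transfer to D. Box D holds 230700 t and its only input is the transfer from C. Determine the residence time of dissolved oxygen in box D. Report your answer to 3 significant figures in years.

Box A: F(A→B) = (2197 + 10330) − 4201 = 8326.0 t/yr.
Box B: F(B→C) = (8326.0 + 4799) − 3708 = 9417.0 t/yr.
Box C: F(C→D) = (9417.0 + 1689) − 6017 = 5089.0 t/yr.
Box D throughput = its input = 5089.0 t/yr; τ = 230700 / 5089.0 = 45.33 yr.

45.3 yr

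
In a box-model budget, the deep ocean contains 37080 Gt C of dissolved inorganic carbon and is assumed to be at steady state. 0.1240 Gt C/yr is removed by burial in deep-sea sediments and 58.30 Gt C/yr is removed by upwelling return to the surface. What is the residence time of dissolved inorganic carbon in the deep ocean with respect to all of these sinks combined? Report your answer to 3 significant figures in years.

Total removal flux = 0.1240 + 58.30 = 58.424 Gt C/yr.
τ = M / ΣF_out = 37080 / 58.424 = 634.7 yr.

635 yr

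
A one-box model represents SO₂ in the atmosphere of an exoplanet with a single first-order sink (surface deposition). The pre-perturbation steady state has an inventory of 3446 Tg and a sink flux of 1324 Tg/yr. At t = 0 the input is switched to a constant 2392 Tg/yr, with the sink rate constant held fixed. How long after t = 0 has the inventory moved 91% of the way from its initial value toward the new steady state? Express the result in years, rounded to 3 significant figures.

6.27 yr

τ = M₀/F₀ = 3446/1324 = 2.603 yr.
The remaining gap fraction is e^(−t/τ); 91% covered ⇒ e^(−t/τ) = 0.0900.
t = −τ ln(0.0900) = 2.603 × 2.408 = 6.267 yr.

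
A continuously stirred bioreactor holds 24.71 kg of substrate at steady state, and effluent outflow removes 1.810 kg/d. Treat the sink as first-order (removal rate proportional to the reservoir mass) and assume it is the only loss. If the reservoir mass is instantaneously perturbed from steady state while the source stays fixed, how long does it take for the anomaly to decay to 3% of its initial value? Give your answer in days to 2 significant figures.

For a linear reservoir the anomaly decays as exp(−t/τ) with τ = M/F = 24.71/1.810 = 13.65 d.
exp(−t/τ) = 0.03 ⇒ t = −τ ln(0.03) = 13.65 × 3.507 = 47.87 d.

48 d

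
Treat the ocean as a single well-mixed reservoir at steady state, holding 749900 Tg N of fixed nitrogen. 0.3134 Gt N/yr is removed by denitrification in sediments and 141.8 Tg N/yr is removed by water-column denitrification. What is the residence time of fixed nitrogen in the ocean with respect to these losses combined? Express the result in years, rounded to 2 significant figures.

1600 yr

Convert the denitrification in sediments flux: 0.3134 Gt N/yr = 313.4 Tg N/yr.
Total removal = 313.4 + 141.8 = 455.20 Tg N/yr.
τ = M / ΣF_out = 749900 / 455.20 = 1647 yr.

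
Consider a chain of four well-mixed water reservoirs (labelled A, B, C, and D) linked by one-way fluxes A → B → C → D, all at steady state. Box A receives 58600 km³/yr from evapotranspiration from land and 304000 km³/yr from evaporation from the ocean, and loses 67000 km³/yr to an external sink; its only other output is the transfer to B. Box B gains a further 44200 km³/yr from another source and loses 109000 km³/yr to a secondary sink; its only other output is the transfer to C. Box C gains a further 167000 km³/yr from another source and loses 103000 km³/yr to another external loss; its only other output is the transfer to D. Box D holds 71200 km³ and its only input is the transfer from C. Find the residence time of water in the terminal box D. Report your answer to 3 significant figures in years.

0.242 yr

Box A: F(A→B) = (58600 + 304000) − 67000 = 295600 km³/yr.
Box B: F(B→C) = (295600 + 44200) − 109000 = 230800 km³/yr.
Box C: F(C→D) = (230800 + 167000) − 103000 = 294800 km³/yr.
Box D throughput = its input = 294800 km³/yr; τ = 71200 / 294800 = 0.2415 yr.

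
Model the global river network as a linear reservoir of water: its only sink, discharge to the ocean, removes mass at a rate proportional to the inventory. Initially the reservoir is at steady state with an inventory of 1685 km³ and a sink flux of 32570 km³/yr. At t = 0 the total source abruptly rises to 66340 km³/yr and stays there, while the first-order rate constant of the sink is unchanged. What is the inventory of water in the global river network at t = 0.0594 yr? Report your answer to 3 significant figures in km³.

2880 km³

The sink rate constant is k = F₀/M₀ = 32570/1685 = 19.33 yr⁻¹.
Solving dM/dt = F₁ − kM with M(0) = M₀ gives M(t) = F₁/k + (M₀ − F₁/k)·e^(−kt).
F₁/k = 66340/19.33 = 3432.1 km³; kt = 19.33 × 0.0594 = 1.148, e^(−kt) = 0.3172.
M(0.0594) = 3432.1 + (1685 − 3432.1) × 0.3172 = 3432.1 − 554.2 = 2877.9 km³.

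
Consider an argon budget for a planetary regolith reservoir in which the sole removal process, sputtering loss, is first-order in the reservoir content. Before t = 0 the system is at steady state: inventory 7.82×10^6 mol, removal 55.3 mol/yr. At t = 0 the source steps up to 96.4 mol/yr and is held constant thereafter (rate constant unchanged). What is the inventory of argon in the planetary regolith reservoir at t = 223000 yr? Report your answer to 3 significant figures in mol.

1.24×10^7 mol

τ = M₀/F₀ = 7.82×10^6/55.3 = 141400 yr; rate constant k = 1/τ.
New steady state M_∞ = F₁/k = F₁·τ = 96.4 × 141400 = 1.3632×10^7 mol.
M(t) = M_∞ + (M₀ − M_∞)·e^(−t/τ); t/τ = 223000/141400 = 1.577, so e^(−t/τ) = 0.2066.
M(t) = 1.3632×10^7 − 5.812×10^6 × 0.2066 = 1.2431×10^7 mol.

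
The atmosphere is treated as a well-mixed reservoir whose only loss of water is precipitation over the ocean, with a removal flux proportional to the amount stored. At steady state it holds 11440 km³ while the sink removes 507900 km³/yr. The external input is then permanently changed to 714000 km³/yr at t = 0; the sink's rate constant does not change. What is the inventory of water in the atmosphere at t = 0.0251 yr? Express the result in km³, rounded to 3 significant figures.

τ = M₀/F₀ = 11440/507900 = 0.02252 yr; rate constant k = 1/τ.
New steady state M_∞ = F₁/k = F₁·τ = 714000 × 0.02252 = 16082 km³.
M(t) = M_∞ + (M₀ − M_∞)·e^(−t/τ); t/τ = 0.0251/0.02252 = 1.114, so e^(−t/τ) = 0.3281.
M(t) = 16082 − 4642 × 0.3281 = 14559 km³.

14600 km³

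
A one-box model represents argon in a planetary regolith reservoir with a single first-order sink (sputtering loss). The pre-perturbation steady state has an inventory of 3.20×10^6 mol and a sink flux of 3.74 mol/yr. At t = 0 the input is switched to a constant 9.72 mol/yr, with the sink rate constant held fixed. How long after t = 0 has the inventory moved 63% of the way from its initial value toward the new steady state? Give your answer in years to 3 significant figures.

τ = M₀/F₀ = 3.20×10^6/3.74 = 855600 yr.
The remaining gap fraction is e^(−t/τ); 63% covered ⇒ e^(−t/τ) = 0.370.
t = −τ ln(0.370) = 855600 × 0.9943 = 850700 yr.

851000 yr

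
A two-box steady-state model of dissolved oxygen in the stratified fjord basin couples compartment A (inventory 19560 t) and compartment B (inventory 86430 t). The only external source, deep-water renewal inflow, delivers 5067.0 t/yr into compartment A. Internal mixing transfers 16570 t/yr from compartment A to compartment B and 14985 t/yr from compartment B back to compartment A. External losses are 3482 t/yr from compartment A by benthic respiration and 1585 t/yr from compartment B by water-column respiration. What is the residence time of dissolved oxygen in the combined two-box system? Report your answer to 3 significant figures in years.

20.9 yr

Residence time in the combined system uses the total inventory and the total *external* removal — internal exchanges between the two boxes cancel.
M_total = 19560 + 86430 = 105990 t.
ΣF_external_out = 3482 + 1585 = 5067.0 t/yr.
τ = M_total / ΣF_ext = 105990 / 5067.0 = 20.92 yr.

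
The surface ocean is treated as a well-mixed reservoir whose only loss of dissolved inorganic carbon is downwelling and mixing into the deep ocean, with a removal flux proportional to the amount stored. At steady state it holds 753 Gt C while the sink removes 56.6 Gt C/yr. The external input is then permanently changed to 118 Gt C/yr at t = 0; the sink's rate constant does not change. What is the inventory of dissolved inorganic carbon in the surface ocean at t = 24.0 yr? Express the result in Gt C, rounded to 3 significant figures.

τ = M₀/F₀ = 753/56.6 = 13.30 yr; rate constant k = 1/τ.
New steady state M_∞ = F₁/k = F₁·τ = 118 × 13.30 = 1569.9 Gt C.
M(t) = M_∞ + (M₀ − M_∞)·e^(−t/τ); t/τ = 24.0/13.30 = 1.804, so e^(−t/τ) = 0.1646.
M(t) = 1569.9 − 816.9 × 0.1646 = 1435.4 Gt C.

1440 Gt C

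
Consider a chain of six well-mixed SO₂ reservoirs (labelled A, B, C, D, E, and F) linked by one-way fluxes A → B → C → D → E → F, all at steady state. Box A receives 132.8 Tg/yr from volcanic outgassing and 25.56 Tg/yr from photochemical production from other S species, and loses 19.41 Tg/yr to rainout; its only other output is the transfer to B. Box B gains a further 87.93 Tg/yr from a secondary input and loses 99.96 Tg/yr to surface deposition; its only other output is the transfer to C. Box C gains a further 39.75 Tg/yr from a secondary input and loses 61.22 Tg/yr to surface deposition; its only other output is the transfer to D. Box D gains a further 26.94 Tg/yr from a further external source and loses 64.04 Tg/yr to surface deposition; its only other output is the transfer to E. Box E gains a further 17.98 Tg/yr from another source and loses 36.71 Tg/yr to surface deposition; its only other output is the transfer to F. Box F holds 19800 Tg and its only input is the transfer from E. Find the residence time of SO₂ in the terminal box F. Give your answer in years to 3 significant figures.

Box A: F(A→B) = (132.8 + 25.56) − 19.41 = 138.95 Tg/yr.
Box B: F(B→C) = (138.95 + 87.93) − 99.96 = 126.92 Tg/yr.
Box C: F(C→D) = (126.92 + 39.75) − 61.22 = 105.45 Tg/yr.
Box D: F(D→E) = (105.45 + 26.94) − 64.04 = 68.350 Tg/yr.
Box E: F(E→F) = (68.350 + 17.98) − 36.71 = 49.620 Tg/yr.
Box F throughput = its input = 49.620 Tg/yr; τ = 19800 / 49.620 = 399.0 yr.

399 yr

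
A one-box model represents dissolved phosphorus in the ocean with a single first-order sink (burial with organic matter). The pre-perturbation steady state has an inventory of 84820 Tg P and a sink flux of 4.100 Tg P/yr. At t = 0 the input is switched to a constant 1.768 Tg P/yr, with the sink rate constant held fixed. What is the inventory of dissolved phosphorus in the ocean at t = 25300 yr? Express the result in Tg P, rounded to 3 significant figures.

The sink rate constant is k = F₀/M₀ = 4.100/84820 = 4.834×10^-5 yr⁻¹.
Solving dM/dt = F₁ − kM with M(0) = M₀ gives M(t) = F₁/k + (M₀ − F₁/k)·e^(−kt).
F₁/k = 1.768/4.834×10^-5 = 36576 Tg P; kt = 4.834×10^-5 × 25300 = 1.223, e^(−kt) = 0.2944.
M(25300) = 36576 + (84820 − 36576) × 0.2944 = 36576 + 14200 = 50777 Tg P.

50800 Tg P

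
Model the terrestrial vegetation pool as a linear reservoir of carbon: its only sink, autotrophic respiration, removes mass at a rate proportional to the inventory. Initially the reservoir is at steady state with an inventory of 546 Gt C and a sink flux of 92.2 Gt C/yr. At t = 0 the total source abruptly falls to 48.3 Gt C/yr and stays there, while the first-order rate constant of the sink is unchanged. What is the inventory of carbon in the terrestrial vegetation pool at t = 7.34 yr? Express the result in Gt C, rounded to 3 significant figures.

361 Gt C

Residence time τ = M₀/F₀ = 5.922 yr. The eventual steady state is M_∞ = M₀·(F₁/F₀) = 546 × 48.3/92.2 = 286.03 Gt C.
The anomaly ΔM(t) = M(t) − M_∞ decays as ΔM₀·e^(−t/τ) with ΔM₀ = 546 − 286.03 = 260.0 Gt C.
At t = 7.34 yr, e^(−t/τ) = e^(−1.239) = 0.2895, so ΔM = 75.27 Gt C and M = 286.03 + 75.27 = 361.30 Gt C.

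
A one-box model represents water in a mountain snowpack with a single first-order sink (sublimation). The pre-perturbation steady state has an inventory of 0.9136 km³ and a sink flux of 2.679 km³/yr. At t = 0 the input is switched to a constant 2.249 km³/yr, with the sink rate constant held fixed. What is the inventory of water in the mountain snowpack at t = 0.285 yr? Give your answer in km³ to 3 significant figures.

Residence time τ = M₀/F₀ = 0.3410 yr. The eventual steady state is M_∞ = M₀·(F₁/F₀) = 0.9136 × 2.249/2.679 = 0.76696 km³.
The anomaly ΔM(t) = M(t) − M_∞ decays as ΔM₀·e^(−t/τ) with ΔM₀ = 0.9136 − 0.76696 = 0.1466 km³.
At t = 0.285 yr, e^(−t/τ) = e^(−0.8357) = 0.4336, so ΔM = 0.06358 km³ and M = 0.76696 + 0.06358 = 0.83054 km³.

0.831 km³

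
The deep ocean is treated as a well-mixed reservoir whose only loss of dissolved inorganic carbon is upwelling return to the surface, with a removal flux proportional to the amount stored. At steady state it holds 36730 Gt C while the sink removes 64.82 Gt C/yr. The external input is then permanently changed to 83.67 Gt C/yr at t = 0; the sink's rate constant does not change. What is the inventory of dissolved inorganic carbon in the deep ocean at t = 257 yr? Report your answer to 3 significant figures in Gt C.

40600 Gt C

The sink rate constant is k = F₀/M₀ = 64.82/36730 = 0.001765 yr⁻¹.
Solving dM/dt = F₁ − kM with M(0) = M₀ gives M(t) = F₁/k + (M₀ − F₁/k)·e^(−kt).
F₁/k = 83.67/0.001765 = 47411 Gt C; kt = 0.001765 × 257 = 0.4535, e^(−kt) = 0.6354.
M(257) = 47411 + (36730 − 47411) × 0.6354 = 47411 − 6787 = 40625 Gt C.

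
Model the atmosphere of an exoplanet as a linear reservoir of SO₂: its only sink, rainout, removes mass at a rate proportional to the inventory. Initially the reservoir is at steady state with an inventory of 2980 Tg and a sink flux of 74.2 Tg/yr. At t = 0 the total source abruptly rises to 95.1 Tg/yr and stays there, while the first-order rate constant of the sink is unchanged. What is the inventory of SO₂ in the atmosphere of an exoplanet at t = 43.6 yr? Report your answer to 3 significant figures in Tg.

The sink rate constant is k = F₀/M₀ = 74.2/2980 = 0.02490 yr⁻¹.
Solving dM/dt = F₁ − kM with M(0) = M₀ gives M(t) = F₁/k + (M₀ − F₁/k)·e^(−kt).
F₁/k = 95.1/0.02490 = 3819.4 Tg; kt = 0.02490 × 43.6 = 1.086, e^(−kt) = 0.3377.
M(43.6) = 3819.4 + (2980 − 3819.4) × 0.3377 = 3819.4 − 283.5 = 3535.9 Tg.

3540 Tg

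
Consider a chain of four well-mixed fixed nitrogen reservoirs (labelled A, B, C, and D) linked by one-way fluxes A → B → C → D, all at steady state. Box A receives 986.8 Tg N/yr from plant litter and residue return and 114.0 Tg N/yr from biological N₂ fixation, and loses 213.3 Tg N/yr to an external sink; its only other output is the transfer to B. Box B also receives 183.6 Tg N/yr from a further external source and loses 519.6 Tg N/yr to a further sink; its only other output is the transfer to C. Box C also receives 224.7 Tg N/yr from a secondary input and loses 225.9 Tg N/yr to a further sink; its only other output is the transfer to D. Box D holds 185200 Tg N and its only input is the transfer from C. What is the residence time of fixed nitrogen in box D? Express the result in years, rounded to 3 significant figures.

Box A: F(A→B) = (986.8 + 114.0) − 213.3 = 887.50 Tg N/yr.
Box B: F(B→C) = (887.50 + 183.6) − 519.6 = 551.50 Tg N/yr.
Box C: F(C→D) = (551.50 + 224.7) − 225.9 = 550.30 Tg N/yr.
Box D throughput = its input = 550.30 Tg N/yr; τ = 185200 / 550.30 = 336.5 yr.

337 yr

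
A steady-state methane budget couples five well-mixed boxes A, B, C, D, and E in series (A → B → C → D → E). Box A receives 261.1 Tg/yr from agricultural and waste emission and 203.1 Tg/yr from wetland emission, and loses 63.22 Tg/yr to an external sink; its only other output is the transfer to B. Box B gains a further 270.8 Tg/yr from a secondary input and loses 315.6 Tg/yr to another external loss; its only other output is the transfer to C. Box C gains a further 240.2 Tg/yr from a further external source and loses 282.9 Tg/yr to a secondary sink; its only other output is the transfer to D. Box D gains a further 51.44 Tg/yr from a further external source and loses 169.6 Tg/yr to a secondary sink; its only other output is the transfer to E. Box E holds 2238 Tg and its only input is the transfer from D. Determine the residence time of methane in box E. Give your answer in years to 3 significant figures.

Box A: F(A→B) = (261.1 + 203.1) − 63.22 = 400.98 Tg/yr.
Box B: F(B→C) = (400.98 + 270.8) − 315.6 = 356.18 Tg/yr.
Box C: F(C→D) = (356.18 + 240.2) − 282.9 = 313.48 Tg/yr.
Box D: F(D→E) = (313.48 + 51.44) − 169.6 = 195.32 Tg/yr.
Box E throughput = its input = 195.32 Tg/yr; τ = 2238 / 195.32 = 11.46 yr.

11.5 yr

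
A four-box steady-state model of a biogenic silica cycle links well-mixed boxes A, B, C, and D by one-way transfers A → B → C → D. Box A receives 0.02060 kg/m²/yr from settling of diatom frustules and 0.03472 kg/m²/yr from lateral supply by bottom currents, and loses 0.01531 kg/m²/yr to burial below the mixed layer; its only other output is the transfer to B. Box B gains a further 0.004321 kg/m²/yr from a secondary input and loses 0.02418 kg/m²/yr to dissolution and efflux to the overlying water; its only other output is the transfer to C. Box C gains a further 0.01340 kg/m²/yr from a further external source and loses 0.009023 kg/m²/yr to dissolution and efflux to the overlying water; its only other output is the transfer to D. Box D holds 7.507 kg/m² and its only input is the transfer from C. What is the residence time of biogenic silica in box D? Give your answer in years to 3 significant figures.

306 yr

Box A: F(A→B) = (0.02060 + 0.03472) − 0.01531 = 0.040010 kg/m²/yr.
Box B: F(B→C) = (0.040010 + 0.004321) − 0.02418 = 0.020151 kg/m²/yr.
Box C: F(C→D) = (0.020151 + 0.01340) − 0.009023 = 0.024528 kg/m²/yr.
Box D throughput = its input = 0.024528 kg/m²/yr; τ = 7.507 / 0.024528 = 306.1 yr.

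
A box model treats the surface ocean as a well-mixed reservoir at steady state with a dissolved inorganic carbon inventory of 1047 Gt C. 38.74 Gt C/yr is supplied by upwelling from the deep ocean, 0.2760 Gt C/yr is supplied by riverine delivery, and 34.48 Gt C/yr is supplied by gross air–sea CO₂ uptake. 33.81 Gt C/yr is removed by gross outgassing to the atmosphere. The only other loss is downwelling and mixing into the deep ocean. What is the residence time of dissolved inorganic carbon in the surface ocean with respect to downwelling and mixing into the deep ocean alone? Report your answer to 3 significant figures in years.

26.4 yr

At steady state ΣF_in = ΣF_out.
ΣF_in = 38.74 + 0.2760 + 34.48 = 73.496 Gt C/yr.
Downwelling and mixing into the deep ocean flux = ΣF_in − (33.81) = 73.496 − 33.81 = 39.69 Gt C/yr.
τ = M / F = 1047 / 39.69 = 26.38 yr.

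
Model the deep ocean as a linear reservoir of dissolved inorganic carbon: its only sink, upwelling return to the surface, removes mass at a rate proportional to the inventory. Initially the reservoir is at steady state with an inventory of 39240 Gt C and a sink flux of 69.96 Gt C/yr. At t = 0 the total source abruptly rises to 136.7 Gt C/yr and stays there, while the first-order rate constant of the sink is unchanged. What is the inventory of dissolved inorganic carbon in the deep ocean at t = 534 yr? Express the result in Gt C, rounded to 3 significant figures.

Residence time τ = M₀/F₀ = 560.9 yr. The eventual steady state is M_∞ = M₀·(F₁/F₀) = 39240 × 136.7/69.96 = 76674 Gt C.
The anomaly ΔM(t) = M(t) − M_∞ decays as ΔM₀·e^(−t/τ) with ΔM₀ = 39240 − 76674 = −37430 Gt C.
At t = 534 yr, e^(−t/τ) = e^(−0.9521) = 0.3859, so ΔM = −14450 Gt C and M = 76674 − 14450 = 62226 Gt C.

62200 Gt C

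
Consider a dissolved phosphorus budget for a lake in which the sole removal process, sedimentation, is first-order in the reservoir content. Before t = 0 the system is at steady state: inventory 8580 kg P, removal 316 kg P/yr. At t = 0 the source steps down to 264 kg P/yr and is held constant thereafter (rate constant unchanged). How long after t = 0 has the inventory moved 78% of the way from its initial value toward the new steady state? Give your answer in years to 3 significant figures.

41.1 yr

τ = M₀/F₀ = 8580/316 = 27.15 yr.
The remaining gap fraction is e^(−t/τ); 78% covered ⇒ e^(−t/τ) = 0.220.
t = −τ ln(0.220) = 27.15 × 1.514 = 41.11 yr.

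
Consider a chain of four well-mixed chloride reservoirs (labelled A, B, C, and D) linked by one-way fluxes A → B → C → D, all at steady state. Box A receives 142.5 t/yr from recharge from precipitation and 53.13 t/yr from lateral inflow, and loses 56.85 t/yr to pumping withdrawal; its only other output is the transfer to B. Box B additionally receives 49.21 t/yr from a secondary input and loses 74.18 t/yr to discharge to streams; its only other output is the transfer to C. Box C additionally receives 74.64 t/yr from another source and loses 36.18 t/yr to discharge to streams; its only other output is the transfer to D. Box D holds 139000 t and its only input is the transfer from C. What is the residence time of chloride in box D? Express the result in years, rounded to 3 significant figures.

Box A: F(A→B) = (142.5 + 53.13) − 56.85 = 138.78 t/yr.
Box B: F(B→C) = (138.78 + 49.21) − 74.18 = 113.81 t/yr.
Box C: F(C→D) = (113.81 + 74.64) − 36.18 = 152.27 t/yr.
Box D throughput = its input = 152.27 t/yr; τ = 139000 / 152.27 = 912.9 yr.

913 yr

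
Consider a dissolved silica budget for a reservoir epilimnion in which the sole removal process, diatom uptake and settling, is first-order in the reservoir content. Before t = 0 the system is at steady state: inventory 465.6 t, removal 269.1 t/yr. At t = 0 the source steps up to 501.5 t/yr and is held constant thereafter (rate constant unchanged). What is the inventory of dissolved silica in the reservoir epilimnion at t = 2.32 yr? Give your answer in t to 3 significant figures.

The sink rate constant is k = F₀/M₀ = 269.1/465.6 = 0.5780 yr⁻¹.
Solving dM/dt = F₁ − kM with M(0) = M₀ gives M(t) = F₁/k + (M₀ − F₁/k)·e^(−kt).
F₁/k = 501.5/0.5780 = 867.70 t; kt = 0.5780 × 2.32 = 1.341, e^(−kt) = 0.2616.
M(2.32) = 867.70 + (465.6 − 867.70) × 0.2616 = 867.70 − 105.2 = 762.50 t.

763 t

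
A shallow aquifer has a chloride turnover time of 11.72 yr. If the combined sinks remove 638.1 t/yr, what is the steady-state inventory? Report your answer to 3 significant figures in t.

7480 t

τ = M/F ⇒ M = τ × F = 11.72 × 638.1 = 7479 t.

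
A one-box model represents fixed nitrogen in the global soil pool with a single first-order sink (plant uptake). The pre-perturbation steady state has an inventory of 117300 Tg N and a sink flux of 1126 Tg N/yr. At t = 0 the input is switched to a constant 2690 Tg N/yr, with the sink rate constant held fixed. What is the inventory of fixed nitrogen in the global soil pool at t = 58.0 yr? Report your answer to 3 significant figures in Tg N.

187000 Tg N

The sink rate constant is k = F₀/M₀ = 1126/117300 = 0.009599 yr⁻¹.
Solving dM/dt = F₁ − kM with M(0) = M₀ gives M(t) = F₁/k + (M₀ − F₁/k)·e^(−kt).
F₁/k = 2690/0.009599 = 280230 Tg N; kt = 0.009599 × 58.0 = 0.5568, e^(−kt) = 0.5731.
M(58.0) = 280230 + (117300 − 280230) × 0.5731 = 280230 − 93370 = 186860 Tg N.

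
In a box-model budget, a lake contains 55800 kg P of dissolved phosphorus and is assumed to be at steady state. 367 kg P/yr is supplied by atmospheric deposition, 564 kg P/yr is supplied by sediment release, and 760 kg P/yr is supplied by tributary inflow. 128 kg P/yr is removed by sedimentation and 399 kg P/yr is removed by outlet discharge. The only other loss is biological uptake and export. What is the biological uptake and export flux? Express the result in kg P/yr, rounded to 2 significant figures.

At steady state ΣF_in = ΣF_out.
ΣF_in = 367 + 564 + 760 = 1691.0 kg P/yr.
Biological uptake and export flux = ΣF_in − (128 + 399) = 1691.0 − 527.0 = 1164 kg P/yr.

1200 kg P/yr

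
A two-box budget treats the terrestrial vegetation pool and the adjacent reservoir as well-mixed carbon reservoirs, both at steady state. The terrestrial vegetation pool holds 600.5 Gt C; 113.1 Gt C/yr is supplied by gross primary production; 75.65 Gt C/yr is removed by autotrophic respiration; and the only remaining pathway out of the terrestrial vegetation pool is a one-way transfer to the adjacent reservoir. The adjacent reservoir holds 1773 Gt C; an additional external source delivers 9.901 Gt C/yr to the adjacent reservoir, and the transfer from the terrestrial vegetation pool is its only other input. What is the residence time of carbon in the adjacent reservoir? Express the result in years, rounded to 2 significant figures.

37 yr

Balance the terrestrial vegetation pool: ΣF_in = 113.10 Gt C/yr.
Transfer to the adjacent reservoir = ΣF_in − (75.65) = 37.450 Gt C/yr.
Total input to the adjacent reservoir = 37.450 + 9.901 = 47.351 Gt C/yr; at steady state this equals its total output.
τ = M / F = 1773 / 47.351 = 37.44 yr.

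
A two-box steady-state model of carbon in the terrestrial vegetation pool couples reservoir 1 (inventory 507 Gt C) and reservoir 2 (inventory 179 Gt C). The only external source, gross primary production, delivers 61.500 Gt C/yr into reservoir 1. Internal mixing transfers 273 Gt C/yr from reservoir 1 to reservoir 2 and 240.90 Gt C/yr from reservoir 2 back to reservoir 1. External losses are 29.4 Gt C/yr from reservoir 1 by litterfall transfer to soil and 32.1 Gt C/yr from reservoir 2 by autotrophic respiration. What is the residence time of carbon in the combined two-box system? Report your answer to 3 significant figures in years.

Treat the two boxes together as one reservoir: the mixing fluxes between them are internal recycling, so τ = ΣM / Σ(external losses).
M_total = 507 + 179 = 686.00 Gt C.
ΣF_external_out = 29.4 + 32.1 = 61.500 Gt C/yr.
τ = M_total / ΣF_ext = 686.00 / 61.500 = 11.15 yr.

11.2 yr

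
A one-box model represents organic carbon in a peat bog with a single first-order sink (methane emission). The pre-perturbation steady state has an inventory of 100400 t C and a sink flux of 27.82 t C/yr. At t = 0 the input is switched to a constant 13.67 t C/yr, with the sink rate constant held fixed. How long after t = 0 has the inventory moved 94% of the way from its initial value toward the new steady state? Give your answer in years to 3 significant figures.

τ = M₀/F₀ = 100400/27.82 = 3609 yr.
The remaining gap fraction is e^(−t/τ); 94% covered ⇒ e^(−t/τ) = 0.0600.
t = −τ ln(0.0600) = 3609 × 2.813 = 10150 yr.

10200 yr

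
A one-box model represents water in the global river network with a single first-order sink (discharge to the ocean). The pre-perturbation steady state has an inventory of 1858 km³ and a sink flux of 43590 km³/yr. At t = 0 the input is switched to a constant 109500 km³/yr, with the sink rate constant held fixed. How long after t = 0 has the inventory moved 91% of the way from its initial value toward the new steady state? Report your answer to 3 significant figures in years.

0.103 yr

τ = M₀/F₀ = 1858/43590 = 0.04262 yr.
The remaining gap fraction is e^(−t/τ); 91% covered ⇒ e^(−t/τ) = 0.0900.
t = −τ ln(0.0900) = 0.04262 × 2.408 = 0.1026 yr.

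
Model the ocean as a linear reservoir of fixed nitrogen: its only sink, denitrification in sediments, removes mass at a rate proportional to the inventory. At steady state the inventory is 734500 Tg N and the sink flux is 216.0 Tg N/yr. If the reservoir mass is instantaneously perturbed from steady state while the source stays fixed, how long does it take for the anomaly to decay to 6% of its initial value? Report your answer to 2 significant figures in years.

9600 yr

For a linear reservoir the anomaly decays as exp(−t/τ) with τ = M/F = 734500/216.0 = 3400 yr.
exp(−t/τ) = 0.06 ⇒ t = −τ ln(0.06) = 3400 × 2.813 = 9567 yr.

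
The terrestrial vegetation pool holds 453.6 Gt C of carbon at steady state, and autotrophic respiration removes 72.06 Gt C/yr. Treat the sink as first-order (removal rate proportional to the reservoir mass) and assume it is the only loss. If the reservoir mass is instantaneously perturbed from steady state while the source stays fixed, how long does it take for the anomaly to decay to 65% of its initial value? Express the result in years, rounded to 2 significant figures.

2.7 yr

For a linear reservoir the anomaly decays as exp(−t/τ) with τ = M/F = 453.6/72.06 = 6.295 yr.
exp(−t/τ) = 0.65 ⇒ t = −τ ln(0.65) = 6.295 × 0.4308 = 2.712 yr.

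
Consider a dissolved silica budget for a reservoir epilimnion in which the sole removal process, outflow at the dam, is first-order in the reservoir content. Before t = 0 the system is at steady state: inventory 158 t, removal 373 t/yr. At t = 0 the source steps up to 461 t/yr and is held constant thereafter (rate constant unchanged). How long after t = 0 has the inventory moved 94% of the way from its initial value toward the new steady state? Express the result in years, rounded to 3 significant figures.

τ = M₀/F₀ = 158/373 = 0.4236 yr.
The remaining gap fraction is e^(−t/τ); 94% covered ⇒ e^(−t/τ) = 0.0600.
t = −τ ln(0.0600) = 0.4236 × 2.813 = 1.192 yr.

1.19 yr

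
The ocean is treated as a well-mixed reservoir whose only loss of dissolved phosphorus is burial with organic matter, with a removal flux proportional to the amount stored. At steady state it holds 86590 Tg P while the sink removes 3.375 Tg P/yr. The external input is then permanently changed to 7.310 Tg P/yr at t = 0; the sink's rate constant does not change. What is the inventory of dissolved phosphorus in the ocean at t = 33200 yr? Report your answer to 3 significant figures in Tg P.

160000 Tg P

τ = M₀/F₀ = 86590/3.375 = 25660 yr; rate constant k = 1/τ.
New steady state M_∞ = F₁/k = F₁·τ = 7.310 × 25660 = 187550 Tg P.
M(t) = M_∞ + (M₀ − M_∞)·e^(−t/τ); t/τ = 33200/25660 = 1.294, so e^(−t/τ) = 0.2742.
M(t) = 187550 − 101000 × 0.2742 = 159870 Tg P.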